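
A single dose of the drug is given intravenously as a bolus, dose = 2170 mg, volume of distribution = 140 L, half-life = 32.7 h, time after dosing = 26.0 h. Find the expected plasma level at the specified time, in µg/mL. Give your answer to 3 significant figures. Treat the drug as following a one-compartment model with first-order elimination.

8.93 µg/mL

C₀ = Dose / Vd = 2170 / 140 = 15.50 mg/L
k = ln2 / t½ = 0.693147 / 32.7 = 0.02120 h⁻¹
C = C₀ · e^(−k·t) = 15.50 × e^(−0.02120 × 26.0)
  = 15.50 × 0.5763 = 8.933 mg/L
(8.933 mg/L = 8.933 µg/mL)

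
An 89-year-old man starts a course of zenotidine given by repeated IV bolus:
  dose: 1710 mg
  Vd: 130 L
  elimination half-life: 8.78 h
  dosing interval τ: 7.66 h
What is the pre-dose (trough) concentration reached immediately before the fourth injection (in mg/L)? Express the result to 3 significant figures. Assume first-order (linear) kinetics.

C₀ per dose = Dose / Vd = 1710 / 130 = 13.15 mg/L
k = ln2 / t½ = 0.693147 / 8.78 = 0.07895 h⁻¹
Fraction remaining after one interval: r = e^(−kτ) = e^(−0.07895 × 7.66) = 0.5462
Before dose 4, 3 doses have been given (aged 1τ, 2τ, 3τ).
C_trough = C₀ × (r + r² + … + r^3) = C₀ × r(1−r^3)/(1−r)
        = 13.15 × 0.5462 × (1 − 0.1630) / (1 − 0.5462) = 13.25 mg/L

13.3 mg/L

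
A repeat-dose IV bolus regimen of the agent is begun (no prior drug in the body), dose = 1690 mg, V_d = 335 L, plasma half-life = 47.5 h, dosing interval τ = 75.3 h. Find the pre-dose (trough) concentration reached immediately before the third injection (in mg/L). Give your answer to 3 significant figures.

C₀ per dose = Dose / Vd = 1690 / 335 = 5.045 mg/L
k = ln2 / t½ = 0.693147 / 47.5 = 0.01459 h⁻¹
Fraction remaining after one interval: r = e^(−kτ) = e^(−0.01459 × 75.3) = 0.3333
Before dose 3, 2 doses have been given (aged 1τ, 2τ).
C_trough = C₀ × (r + r²) = 5.045 × (0.3333 + 0.1111) = 2.242 mg/L

2.24 mg/L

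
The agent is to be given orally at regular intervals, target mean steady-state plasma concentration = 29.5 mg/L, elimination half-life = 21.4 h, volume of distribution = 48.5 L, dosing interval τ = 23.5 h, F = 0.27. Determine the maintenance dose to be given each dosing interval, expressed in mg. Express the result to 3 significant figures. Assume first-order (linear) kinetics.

k = ln2 / t½ = 0.693147 / 21.4 = 0.03239 h⁻¹
CL = k × Vd = 0.03239 × 48.5 = 1.571 L/h
At steady state, F × (Dose/τ) = Css × CL.
Dose = Css × CL × τ / F = 29.5 × 1.571 × 23.5 / 0.27 = 4034 mg

4030 mg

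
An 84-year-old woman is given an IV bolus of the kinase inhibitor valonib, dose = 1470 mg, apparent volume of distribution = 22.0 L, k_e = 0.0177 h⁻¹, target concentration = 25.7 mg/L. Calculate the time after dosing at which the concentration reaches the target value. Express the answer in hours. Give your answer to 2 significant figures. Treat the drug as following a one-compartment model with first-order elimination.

C₀ = Dose / Vd = 1470 / 22.0 = 66.82 mg/L
t = ln(C₀ / C) / k = ln(66.82 / 25.7) / 0.01770
  = ln(2.600) / 0.01770 = 0.9555 / 0.01770 = 53.98 h

54 h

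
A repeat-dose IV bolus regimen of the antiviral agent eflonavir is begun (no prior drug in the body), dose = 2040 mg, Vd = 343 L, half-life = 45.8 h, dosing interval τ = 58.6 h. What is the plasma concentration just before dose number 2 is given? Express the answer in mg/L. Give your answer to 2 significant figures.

C₀ per dose = Dose / Vd = 2040 / 343 = 5.948 mg/L
k = ln2 / t½ = 0.693147 / 45.8 = 0.01513 h⁻¹
Fraction remaining after one interval: r = e^(−kτ) = e^(−0.01513 × 58.6) = 0.4120
Before dose 2, 1 dose has been given (aged 1τ).
C_trough = C₀ × r = 5.948 × 0.4120 = 2.451 mg/L

2.5 mg/L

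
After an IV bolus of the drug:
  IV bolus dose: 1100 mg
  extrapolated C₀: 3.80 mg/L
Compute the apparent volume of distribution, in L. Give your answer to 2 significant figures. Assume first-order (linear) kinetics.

Vd = Dose / C₀ = 1100 / 3.80 = 289.5 L

290 L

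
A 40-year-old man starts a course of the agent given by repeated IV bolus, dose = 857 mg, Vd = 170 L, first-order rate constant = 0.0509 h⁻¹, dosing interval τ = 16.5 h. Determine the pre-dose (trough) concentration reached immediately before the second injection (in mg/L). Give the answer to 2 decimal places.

C₀ per dose = Dose / Vd = 857 / 170 = 5.041 mg/L
Fraction remaining after one interval: r = e^(−kτ) = e^(−0.05090 × 16.5) = 0.4318
Before dose 2, 1 dose has been given (aged 1τ).
C_trough = C₀ × r = 5.041 × 0.4318 = 2.177 mg/L

2.18 mg/L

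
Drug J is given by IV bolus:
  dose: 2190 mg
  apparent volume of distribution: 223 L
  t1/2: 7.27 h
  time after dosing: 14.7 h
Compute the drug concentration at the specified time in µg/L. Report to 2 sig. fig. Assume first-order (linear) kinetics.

2400 µg/L

C₀ = Dose / Vd = 2190 / 223 = 9.821 mg/L
k = ln2 / t½ = 0.693147 / 7.27 = 0.09534 h⁻¹
C = C₀ · e^(−k·t) = 9.821 × e^(−0.09534 × 14.7)
  = 9.821 × 0.2462 = 2.418 mg/L
Convert: 2.418 mg/L × 1000 = 2418 µg/L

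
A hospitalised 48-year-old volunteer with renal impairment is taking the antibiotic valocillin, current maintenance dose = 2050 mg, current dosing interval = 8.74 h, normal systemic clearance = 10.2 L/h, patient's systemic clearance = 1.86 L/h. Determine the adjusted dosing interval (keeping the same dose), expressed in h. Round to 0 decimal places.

48 h

To keep the same average steady-state level, dosing rate must scale with clearance.
CL ratio = 1.86 / 10.2 = 0.1824
New interval (same dose) = 8.74 / 0.1824 = 47.92 h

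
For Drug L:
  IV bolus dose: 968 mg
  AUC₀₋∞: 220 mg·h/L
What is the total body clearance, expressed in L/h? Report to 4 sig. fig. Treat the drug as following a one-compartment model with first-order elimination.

CL = Dose / AUC = 968 / 220 = 4.400 L/h

4.400 L/h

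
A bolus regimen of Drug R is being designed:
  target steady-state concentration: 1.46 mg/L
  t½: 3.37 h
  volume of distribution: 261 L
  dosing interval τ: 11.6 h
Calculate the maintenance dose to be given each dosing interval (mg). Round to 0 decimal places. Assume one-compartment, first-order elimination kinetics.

909 mg

k = ln2 / t½ = 0.693147 / 3.37 = 0.2057 h⁻¹
CL = k × Vd = 0.2057 × 261 = 53.69 L/h
At steady state, Dose/τ = Css × CL.
Dose = Css × CL × τ = 1.46 × 53.69 × 11.6 = 909.3 mg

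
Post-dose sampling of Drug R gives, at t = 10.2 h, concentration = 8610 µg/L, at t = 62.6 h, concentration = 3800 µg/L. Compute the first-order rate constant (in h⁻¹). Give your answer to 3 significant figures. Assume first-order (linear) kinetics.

0.0156 h⁻¹

k = ln(C₁/C₂) / (t₂ − t₁) = ln(8610/3800) / (62.6 − 10.2)
  = 0.8179 / 52.40 = 0.01561 h⁻¹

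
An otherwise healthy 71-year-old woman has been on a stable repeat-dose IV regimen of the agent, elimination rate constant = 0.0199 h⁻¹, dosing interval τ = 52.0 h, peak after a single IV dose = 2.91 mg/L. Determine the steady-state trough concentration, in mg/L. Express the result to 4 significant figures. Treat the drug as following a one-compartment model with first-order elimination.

e^(−kτ) = e^(−0.01990 × 52.0) = 0.3553
Accumulation ratio R = 1 / (1 − e^(−kτ)) = 1 / (1 − 0.3553) = 1.551
Steady-state trough = C₀ × R × e^(−kτ) = 2.91 × 1.551 × 0.3553 = 1.604 mg/L

1.604 mg/L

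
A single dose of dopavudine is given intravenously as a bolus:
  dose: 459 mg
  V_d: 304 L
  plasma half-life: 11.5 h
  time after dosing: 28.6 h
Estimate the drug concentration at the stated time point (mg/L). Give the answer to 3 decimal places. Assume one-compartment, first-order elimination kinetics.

0.269 mg/L

C₀ = Dose / Vd = 459.0 / 304 = 1.510 mg/L
k = ln2 / t½ = 0.693147 / 11.5 = 0.06027 h⁻¹
C = C₀ · e^(−k·t) = 1.510 × e^(−0.06027 × 28.6)
  = 1.510 × 0.1784 = 0.2694 mg/L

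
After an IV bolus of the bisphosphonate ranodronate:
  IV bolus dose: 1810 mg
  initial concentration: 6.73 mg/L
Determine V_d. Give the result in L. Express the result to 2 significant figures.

270 L

Vd = Dose / C₀ = 1810 / 6.73 = 268.9 L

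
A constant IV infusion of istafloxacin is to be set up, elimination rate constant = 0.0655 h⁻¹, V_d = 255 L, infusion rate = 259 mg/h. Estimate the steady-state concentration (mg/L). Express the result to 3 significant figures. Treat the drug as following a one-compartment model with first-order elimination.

CL = k × Vd = 0.06550 × 255 = 16.70 L/h
At steady state Css = R₀ / CL = 259 / 16.70 = 15.51 mg/L

15.5 mg/L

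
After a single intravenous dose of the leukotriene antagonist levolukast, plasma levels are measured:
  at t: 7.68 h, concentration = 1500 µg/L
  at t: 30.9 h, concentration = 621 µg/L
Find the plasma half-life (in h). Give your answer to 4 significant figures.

k = ln(C₁/C₂) / (t₂ − t₁) = ln(1500/621) / (30.9 − 7.68)
  = 0.8819 / 23.22 = 0.03798 h⁻¹
t½ = ln2 / k = 0.693147 / 0.03798 = 18.25 h

18.25 h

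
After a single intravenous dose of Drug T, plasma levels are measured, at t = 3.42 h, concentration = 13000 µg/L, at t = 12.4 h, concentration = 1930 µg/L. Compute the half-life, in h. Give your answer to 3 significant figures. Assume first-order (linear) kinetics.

k = ln(C₁/C₂) / (t₂ − t₁) = ln(13000/1930) / (12.4 − 3.42)
  = 1.907 / 8.980 = 0.2124 h⁻¹
t½ = ln2 / k = 0.693147 / 0.2124 = 3.263 h

3.26 h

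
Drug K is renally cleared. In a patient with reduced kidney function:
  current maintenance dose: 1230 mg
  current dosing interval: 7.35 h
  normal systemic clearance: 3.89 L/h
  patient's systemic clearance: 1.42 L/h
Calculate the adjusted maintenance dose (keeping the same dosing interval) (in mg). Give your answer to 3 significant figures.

To keep the same average steady-state level, dosing rate must scale with clearance.
CL ratio = 1.42 / 3.89 = 0.3650
New dose (same interval) = 1230 × 0.3650 = 449.0 mg

449 mg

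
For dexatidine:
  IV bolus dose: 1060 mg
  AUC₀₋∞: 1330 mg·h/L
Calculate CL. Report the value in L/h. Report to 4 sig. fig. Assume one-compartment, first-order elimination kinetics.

CL = Dose / AUC = 1060 / 1330 = 0.7970 L/h

0.7970 L/h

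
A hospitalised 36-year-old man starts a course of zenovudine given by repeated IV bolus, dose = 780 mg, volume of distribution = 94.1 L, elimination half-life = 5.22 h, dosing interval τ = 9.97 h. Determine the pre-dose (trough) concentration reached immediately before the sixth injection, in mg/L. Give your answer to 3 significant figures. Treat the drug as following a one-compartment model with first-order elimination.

C₀ per dose = Dose / Vd = 780 / 94.1 = 8.289 mg/L
k = ln2 / t½ = 0.693147 / 5.22 = 0.1328 h⁻¹
Fraction remaining after one interval: r = e^(−kτ) = e^(−0.1328 × 9.97) = 0.2661
Before dose 6, 5 doses have been given (aged 1τ, 2τ, 3τ, 4τ, 5τ).
C_trough = C₀ × (r + r² + … + r^5) = C₀ × r(1−r^5)/(1−r)
        = 8.289 × 0.2661 × (1 − 0.001334) / (1 − 0.2661) = 3.001 mg/L

3.00 mg/L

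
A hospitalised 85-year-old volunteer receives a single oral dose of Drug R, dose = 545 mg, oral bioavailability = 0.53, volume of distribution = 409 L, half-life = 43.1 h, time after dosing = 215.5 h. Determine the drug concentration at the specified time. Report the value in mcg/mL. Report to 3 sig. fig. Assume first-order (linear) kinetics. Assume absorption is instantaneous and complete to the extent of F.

Amount reaching circulation = F × Dose = 0.53 × 545.0 = 288.9 mg
C₀ = F·Dose / Vd = 288.9 / 409 = 0.7064 mg/L
k = ln2 / t½ = 0.693147 / 43.1 = 0.01608 h⁻¹
t / t½ = 215.5 / 43.1 = 5 half-lives
C = C₀ × (1/2)^5 = 0.7064 × 0.03125 = 0.02208 mg/L
(0.02208 mg/L = 0.02208 mcg/mL)

0.0221 mcg/mL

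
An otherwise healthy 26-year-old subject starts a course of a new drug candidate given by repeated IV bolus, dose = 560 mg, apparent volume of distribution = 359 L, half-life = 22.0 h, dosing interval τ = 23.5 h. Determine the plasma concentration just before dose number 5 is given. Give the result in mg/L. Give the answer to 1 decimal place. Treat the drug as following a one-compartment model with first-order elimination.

C₀ per dose = Dose / Vd = 560 / 359 = 1.560 mg/L
k = ln2 / t½ = 0.693147 / 22.0 = 0.03151 h⁻¹
Fraction remaining after one interval: r = e^(−kτ) = e^(−0.03151 × 23.5) = 0.4769
Before dose 5, 4 doses have been given (aged 1τ, 2τ, 3τ, 4τ).
C_trough = C₀ × (r + r² + … + r^4) = C₀ × r(1−r^4)/(1−r)
        = 1.560 × 0.4769 × (1 − 0.05173) / (1 − 0.4769) = 1.349 mg/L

1.3 mg/L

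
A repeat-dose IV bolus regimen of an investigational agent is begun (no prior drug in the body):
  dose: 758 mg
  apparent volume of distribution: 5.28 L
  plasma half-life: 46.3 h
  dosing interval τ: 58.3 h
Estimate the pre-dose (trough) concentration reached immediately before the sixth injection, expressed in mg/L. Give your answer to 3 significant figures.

102 mg/L

C₀ per dose = Dose / Vd = 758 / 5.28 = 143.6 mg/L
k = ln2 / t½ = 0.693147 / 46.3 = 0.01497 h⁻¹
Fraction remaining after one interval: r = e^(−kτ) = e^(−0.01497 × 58.3) = 0.4178
Before dose 6, 5 doses have been given (aged 1τ, 2τ, 3τ, 4τ, 5τ).
C_trough = C₀ × (r + r² + … + r^5) = C₀ × r(1−r^5)/(1−r)
        = 143.6 × 0.4178 × (1 − 0.01273) / (1 − 0.4178) = 101.7 mg/L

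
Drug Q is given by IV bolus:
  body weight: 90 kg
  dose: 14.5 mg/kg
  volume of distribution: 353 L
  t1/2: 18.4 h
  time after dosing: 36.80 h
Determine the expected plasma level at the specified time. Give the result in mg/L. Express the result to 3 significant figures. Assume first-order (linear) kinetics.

0.924 mg/L

Total dose = 14.5 × 90 = 1305 mg
C₀ = Dose / Vd = 1305 / 353 = 3.697 mg/L
k = ln2 / t½ = 0.693147 / 18.4 = 0.03767 h⁻¹
t / t½ = 36.80 / 18.4 = 2 half-lives
C = C₀ × (1/2)^2 = 3.697 × 0.2500 = 0.9243 mg/L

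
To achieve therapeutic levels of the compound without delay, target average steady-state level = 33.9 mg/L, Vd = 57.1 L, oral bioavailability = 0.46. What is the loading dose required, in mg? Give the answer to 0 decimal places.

4208 mg

LD = Css × Vd / F = 33.9 × 57.1 / 0.46 = 4208 mg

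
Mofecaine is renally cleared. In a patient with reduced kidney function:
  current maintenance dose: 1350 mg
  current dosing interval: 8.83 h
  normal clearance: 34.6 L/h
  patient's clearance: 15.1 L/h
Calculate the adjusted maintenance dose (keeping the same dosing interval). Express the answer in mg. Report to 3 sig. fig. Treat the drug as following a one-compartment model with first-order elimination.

589 mg

To keep the same average steady-state level, dosing rate must scale with clearance.
CL ratio = 15.1 / 34.6 = 0.4364
New dose (same interval) = 1350 × 0.4364 = 589.1 mg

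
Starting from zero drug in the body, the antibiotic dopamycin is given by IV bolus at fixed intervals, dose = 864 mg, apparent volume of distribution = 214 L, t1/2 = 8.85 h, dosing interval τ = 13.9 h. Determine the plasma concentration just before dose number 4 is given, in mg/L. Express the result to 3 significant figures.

C₀ per dose = Dose / Vd = 864 / 214 = 4.037 mg/L
k = ln2 / t½ = 0.693147 / 8.85 = 0.07832 h⁻¹
Fraction remaining after one interval: r = e^(−kτ) = e^(−0.07832 × 13.9) = 0.3367
Before dose 4, 3 doses have been given (aged 1τ, 2τ, 3τ).
C_trough = C₀ × (r + r² + … + r^3) = C₀ × r(1−r^3)/(1−r)
        = 4.037 × 0.3367 × (1 − 0.03817) / (1 − 0.3367) = 1.971 mg/L

1.97 mg/L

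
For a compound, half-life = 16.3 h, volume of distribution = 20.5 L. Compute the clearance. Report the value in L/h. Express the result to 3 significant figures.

k = ln2 / t½ = 0.693147 / 16.3 = 0.04252 h⁻¹
CL = k × Vd = 0.04252 × 20.5 = 0.8717 L/h

0.872 L/h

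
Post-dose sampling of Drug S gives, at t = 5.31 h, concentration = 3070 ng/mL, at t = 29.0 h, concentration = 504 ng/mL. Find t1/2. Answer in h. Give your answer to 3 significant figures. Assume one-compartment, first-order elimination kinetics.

9.09 h

k = ln(C₁/C₂) / (t₂ − t₁) = ln(3070/504) / (29.0 − 5.31)
  = 1.807 / 23.69 = 0.07628 h⁻¹
t½ = ln2 / k = 0.693147 / 0.07628 = 9.087 h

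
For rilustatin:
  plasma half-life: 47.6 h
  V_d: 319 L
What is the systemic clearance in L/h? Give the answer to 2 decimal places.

4.65 L/h

k = ln2 / t½ = 0.693147 / 47.6 = 0.01456 h⁻¹
CL = k × Vd = 0.01456 × 319 = 4.645 L/h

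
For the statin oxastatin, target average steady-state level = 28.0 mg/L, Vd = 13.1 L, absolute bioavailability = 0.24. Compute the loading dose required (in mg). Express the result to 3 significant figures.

LD = Css × Vd / F = 28.0 × 13.1 / 0.24 = 1528 mg

1530 mg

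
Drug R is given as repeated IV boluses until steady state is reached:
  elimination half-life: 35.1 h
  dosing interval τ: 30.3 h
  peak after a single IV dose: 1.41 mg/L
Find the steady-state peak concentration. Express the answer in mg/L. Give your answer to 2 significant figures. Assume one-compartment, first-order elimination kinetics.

k = ln2 / t½ = 0.693147 / 35.1 = 0.01975 h⁻¹
e^(−kτ) = e^(−0.01975 × 30.3) = 0.5497
Accumulation ratio R = 1 / (1 − e^(−kτ)) = 1 / (1 − 0.5497) = 2.221
Steady-state peak = C₀ × R = 1.41 × 2.221 = 3.132 mg/L

3.1 mg/L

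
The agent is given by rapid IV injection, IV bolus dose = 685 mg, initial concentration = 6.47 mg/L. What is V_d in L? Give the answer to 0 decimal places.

106 L

Vd = Dose / C₀ = 685.0 / 6.47 = 105.9 L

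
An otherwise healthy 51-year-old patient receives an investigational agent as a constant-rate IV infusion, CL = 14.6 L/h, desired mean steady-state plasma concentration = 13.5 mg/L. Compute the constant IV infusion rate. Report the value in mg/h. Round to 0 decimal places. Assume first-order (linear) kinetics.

197 mg/h

At steady state, infusion rate R₀ = Css × CL = 13.5 × 14.60 = 197.1 mg/h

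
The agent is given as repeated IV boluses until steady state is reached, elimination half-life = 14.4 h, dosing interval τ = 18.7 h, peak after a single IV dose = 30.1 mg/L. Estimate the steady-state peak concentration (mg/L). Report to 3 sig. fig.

50.7 mg/L

k = ln2 / t½ = 0.693147 / 14.4 = 0.04814 h⁻¹
e^(−kτ) = e^(−0.04814 × 18.7) = 0.4065
Accumulation ratio R = 1 / (1 − e^(−kτ)) = 1 / (1 − 0.4065) = 1.685
Steady-state peak = C₀ × R = 30.1 × 1.685 = 50.72 mg/L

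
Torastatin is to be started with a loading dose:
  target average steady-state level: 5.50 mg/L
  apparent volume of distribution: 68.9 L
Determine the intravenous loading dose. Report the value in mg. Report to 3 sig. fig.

LD = Css × Vd = 5.50 × 68.9 = 379.0 mg

379 mg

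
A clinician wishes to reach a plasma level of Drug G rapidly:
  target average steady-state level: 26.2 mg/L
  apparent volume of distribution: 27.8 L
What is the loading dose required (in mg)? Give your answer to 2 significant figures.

730 mg

LD = Css × Vd = 26.2 × 27.8 = 728.4 mg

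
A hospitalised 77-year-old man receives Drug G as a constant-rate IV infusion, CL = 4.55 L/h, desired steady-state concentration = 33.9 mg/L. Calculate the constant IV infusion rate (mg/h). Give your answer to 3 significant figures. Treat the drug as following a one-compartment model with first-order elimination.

154 mg/h

At steady state, infusion rate R₀ = Css × CL = 33.9 × 4.550 = 154.2 mg/h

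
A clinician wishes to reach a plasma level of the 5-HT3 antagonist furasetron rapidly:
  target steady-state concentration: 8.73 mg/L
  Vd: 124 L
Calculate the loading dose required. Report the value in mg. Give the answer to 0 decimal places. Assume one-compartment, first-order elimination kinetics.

LD = Css × Vd = 8.73 × 124 = 1083 mg

1083 mg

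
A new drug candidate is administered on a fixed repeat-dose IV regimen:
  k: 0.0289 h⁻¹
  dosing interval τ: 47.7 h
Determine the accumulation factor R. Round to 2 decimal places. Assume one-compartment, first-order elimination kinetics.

e^(−kτ) = e^(−0.02890 × 47.7) = 0.2519
Accumulation ratio R = 1 / (1 − e^(−kτ)) = 1 / (1 − 0.2519) = 1.337

1.34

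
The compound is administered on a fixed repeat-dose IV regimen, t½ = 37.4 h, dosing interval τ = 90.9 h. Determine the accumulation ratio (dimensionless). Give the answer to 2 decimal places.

1.23

k = ln2 / t½ = 0.693147 / 37.4 = 0.01853 h⁻¹
e^(−kτ) = e^(−0.01853 × 90.9) = 0.1856
Accumulation ratio R = 1 / (1 − e^(−kτ)) = 1 / (1 − 0.1856) = 1.228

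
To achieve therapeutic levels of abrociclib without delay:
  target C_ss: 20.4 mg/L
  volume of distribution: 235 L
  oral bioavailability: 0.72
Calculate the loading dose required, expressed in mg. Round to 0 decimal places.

LD = Css × Vd / F = 20.4 × 235 / 0.72 = 6658 mg

6658 mg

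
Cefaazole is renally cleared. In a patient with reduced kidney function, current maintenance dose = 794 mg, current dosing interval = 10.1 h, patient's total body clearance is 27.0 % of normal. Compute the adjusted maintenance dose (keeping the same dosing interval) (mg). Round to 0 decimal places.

214 mg

To keep the same average steady-state level, dosing rate must scale with clearance.
CL ratio = 27.0 / 100 = 0.2700
New dose (same interval) = 794 × 0.2700 = 214.4 mg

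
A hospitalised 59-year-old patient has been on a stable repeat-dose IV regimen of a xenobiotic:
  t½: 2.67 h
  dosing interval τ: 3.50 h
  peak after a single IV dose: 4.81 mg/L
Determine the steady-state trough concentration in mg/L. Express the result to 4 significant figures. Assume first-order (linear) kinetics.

3.248 mg/L

k = ln2 / t½ = 0.693147 / 2.67 = 0.2596 h⁻¹
e^(−kτ) = e^(−0.2596 × 3.50) = 0.4031
Accumulation ratio R = 1 / (1 − e^(−kτ)) = 1 / (1 − 0.4031) = 1.675
Steady-state trough = C₀ × R × e^(−kτ) = 4.81 × 1.675 × 0.4031 = 3.248 mg/L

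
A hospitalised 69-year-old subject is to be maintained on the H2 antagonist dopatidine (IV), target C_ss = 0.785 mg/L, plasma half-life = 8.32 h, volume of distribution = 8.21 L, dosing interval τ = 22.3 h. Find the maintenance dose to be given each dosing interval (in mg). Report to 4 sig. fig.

k = ln2 / t½ = 0.693147 / 8.32 = 0.08331 h⁻¹
CL = k × Vd = 0.08331 × 8.21 = 0.6840 L/h
At steady state, Dose/τ = Css × CL.
Dose = Css × CL × τ = 0.785 × 0.6840 × 22.3 = 11.97 mg

11.97 mg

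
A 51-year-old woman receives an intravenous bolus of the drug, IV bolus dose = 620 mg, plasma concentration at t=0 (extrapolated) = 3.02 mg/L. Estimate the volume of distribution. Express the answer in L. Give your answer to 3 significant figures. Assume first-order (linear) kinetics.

205 L

Vd = Dose / C₀ = 620.0 / 3.02 = 205.3 L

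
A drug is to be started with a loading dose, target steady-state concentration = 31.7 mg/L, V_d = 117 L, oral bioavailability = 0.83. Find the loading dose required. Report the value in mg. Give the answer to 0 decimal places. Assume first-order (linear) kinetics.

LD = Css × Vd / F = 31.7 × 117 / 0.83 = 4469 mg

4469 mg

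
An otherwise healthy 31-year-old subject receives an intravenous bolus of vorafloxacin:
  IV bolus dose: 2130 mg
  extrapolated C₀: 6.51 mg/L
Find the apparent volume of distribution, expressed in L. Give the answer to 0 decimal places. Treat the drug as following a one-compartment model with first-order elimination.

Vd = Dose / C₀ = 2130 / 6.51 = 327.2 L

327 L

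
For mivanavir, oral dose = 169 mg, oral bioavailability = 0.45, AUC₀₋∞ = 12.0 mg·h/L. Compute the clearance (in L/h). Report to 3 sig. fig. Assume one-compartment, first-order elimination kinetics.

6.34 L/h

CL = F·Dose / AUC = 0.45 × 169 / 12.0 = 6.338 L/h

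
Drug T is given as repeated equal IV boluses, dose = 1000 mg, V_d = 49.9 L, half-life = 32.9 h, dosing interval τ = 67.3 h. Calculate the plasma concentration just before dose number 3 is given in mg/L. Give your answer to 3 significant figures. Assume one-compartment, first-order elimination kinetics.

C₀ per dose = Dose / Vd = 1000 / 49.9 = 20.04 mg/L
k = ln2 / t½ = 0.693147 / 32.9 = 0.02107 h⁻¹
Fraction remaining after one interval: r = e^(−kτ) = e^(−0.02107 × 67.3) = 0.2422
Before dose 3, 2 doses have been given (aged 1τ, 2τ).
C_trough = C₀ × (r + r²) = 20.04 × (0.2422 + 0.05866) = 6.029 mg/L

6.03 mg/L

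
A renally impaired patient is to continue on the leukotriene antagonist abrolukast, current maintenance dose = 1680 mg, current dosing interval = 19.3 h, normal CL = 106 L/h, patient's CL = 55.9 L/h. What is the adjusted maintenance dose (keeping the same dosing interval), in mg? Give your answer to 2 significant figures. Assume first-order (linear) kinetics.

To keep the same average steady-state level, dosing rate must scale with clearance.
CL ratio = 55.9 / 106 = 0.5274
New dose (same interval) = 1680 × 0.5274 = 886.0 mg

890 mg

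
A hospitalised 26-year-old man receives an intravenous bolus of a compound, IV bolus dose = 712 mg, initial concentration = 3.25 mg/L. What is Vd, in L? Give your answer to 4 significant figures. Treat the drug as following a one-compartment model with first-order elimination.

219.1 L

Vd = Dose / C₀ = 712.0 / 3.25 = 219.1 L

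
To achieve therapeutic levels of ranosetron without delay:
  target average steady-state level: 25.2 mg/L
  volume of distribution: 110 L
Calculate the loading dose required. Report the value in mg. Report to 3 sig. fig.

LD = Css × Vd = 25.2 × 110 = 2772 mg

2770 mg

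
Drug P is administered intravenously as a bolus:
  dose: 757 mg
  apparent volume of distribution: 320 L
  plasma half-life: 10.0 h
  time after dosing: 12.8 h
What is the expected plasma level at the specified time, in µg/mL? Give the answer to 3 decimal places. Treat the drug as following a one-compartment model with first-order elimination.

C₀ = Dose / Vd = 757.0 / 320 = 2.366 mg/L
k = ln2 / t½ = 0.693147 / 10.0 = 0.06931 h⁻¹
C = C₀ · e^(−k·t) = 2.366 × e^(−0.06931 × 12.8)
  = 2.366 × 0.4118 = 0.9743 mg/L
(0.9743 mg/L = 0.9743 µg/mL)

0.974 µg/mL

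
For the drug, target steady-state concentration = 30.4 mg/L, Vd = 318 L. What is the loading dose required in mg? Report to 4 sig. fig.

LD = Css × Vd = 30.4 × 318 = 9667 mg

9667 mg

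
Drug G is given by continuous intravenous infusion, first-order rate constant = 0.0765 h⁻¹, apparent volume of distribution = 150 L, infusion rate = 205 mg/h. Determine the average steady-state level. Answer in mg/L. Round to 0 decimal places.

CL = k × Vd = 0.07650 × 150 = 11.48 L/h
At steady state Css = R₀ / CL = 205 / 11.48 = 17.86 mg/L

18 mg/L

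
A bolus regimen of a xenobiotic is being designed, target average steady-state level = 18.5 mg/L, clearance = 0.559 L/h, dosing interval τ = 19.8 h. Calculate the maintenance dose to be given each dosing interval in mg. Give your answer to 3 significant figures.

At steady state, Dose/τ = Css × CL.
Dose = Css × CL × τ = 18.5 × 0.5590 × 19.8 = 204.8 mg

205 mg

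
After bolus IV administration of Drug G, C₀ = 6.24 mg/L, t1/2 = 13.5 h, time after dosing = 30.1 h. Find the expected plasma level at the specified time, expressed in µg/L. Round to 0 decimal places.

1330 µg/L

k = ln2 / t½ = 0.693147 / 13.5 = 0.05134 h⁻¹
C = C₀ · e^(−k·t) = 6.240 × e^(−0.05134 × 30.1)
  = 6.240 × 0.2132 = 1.330 mg/L
Convert: 1.330 mg/L × 1000 = 1330 µg/L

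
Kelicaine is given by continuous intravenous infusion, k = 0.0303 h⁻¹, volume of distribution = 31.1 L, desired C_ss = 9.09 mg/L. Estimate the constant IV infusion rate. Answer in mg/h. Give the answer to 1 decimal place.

CL = k × Vd = 0.03030 × 31.1 = 0.9423 L/h
At steady state, infusion rate R₀ = Css × CL = 9.09 × 0.9423 = 8.566 mg/h

8.6 mg/h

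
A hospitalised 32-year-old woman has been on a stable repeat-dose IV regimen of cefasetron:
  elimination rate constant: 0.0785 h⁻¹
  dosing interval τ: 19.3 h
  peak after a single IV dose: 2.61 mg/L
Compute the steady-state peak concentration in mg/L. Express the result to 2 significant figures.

e^(−kτ) = e^(−0.07850 × 19.3) = 0.2198
Accumulation ratio R = 1 / (1 − e^(−kτ)) = 1 / (1 − 0.2198) = 1.282
Steady-state peak = C₀ × R = 2.61 × 1.282 = 3.346 mg/L

3.3 mg/L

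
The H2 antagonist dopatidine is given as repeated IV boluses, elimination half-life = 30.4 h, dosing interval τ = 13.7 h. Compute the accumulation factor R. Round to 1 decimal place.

3.7

k = ln2 / t½ = 0.693147 / 30.4 = 0.02280 h⁻¹
e^(−kτ) = e^(−0.02280 × 13.7) = 0.7317
Accumulation ratio R = 1 / (1 − e^(−kτ)) = 1 / (1 − 0.7317) = 3.727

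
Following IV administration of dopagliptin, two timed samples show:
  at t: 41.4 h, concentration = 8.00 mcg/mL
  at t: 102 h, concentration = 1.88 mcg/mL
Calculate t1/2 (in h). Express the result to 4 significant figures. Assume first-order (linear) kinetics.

k = ln(C₁/C₂) / (t₂ − t₁) = ln(8.00/1.88) / (102 − 41.4)
  = 1.448 / 60.60 = 0.02389 h⁻¹
t½ = ln2 / k = 0.693147 / 0.02389 = 29.01 h

29.01 h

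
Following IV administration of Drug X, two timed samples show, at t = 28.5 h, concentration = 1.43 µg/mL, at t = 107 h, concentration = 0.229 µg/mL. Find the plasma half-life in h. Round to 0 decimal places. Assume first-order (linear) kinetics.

30 h

k = ln(C₁/C₂) / (t₂ − t₁) = ln(1.43/0.229) / (107 − 28.5)
  = 1.832 / 78.50 = 0.02334 h⁻¹
t½ = ln2 / k = 0.693147 / 0.02334 = 29.70 h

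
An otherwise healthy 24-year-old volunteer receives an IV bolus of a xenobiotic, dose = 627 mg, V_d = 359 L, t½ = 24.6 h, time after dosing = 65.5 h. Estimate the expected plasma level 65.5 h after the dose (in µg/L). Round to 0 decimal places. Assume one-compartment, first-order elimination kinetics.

C₀ = Dose / Vd = 627.0 / 359 = 1.747 mg/L
k = ln2 / t½ = 0.693147 / 24.6 = 0.02818 h⁻¹
C = C₀ · e^(−k·t) = 1.747 × e^(−0.02818 × 65.5)
  = 1.747 × 0.1579 = 0.2759 mg/L
Convert: 0.2759 mg/L × 1000 = 275.9 µg/L

276 µg/L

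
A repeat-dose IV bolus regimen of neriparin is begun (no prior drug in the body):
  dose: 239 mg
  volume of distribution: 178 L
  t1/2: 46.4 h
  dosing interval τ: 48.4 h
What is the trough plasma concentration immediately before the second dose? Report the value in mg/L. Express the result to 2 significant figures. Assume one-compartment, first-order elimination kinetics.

C₀ per dose = Dose / Vd = 239 / 178 = 1.343 mg/L
k = ln2 / t½ = 0.693147 / 46.4 = 0.01494 h⁻¹
Fraction remaining after one interval: r = e^(−kτ) = e^(−0.01494 × 48.4) = 0.4852
Before dose 2, 1 dose has been given (aged 1τ).
C_trough = C₀ × r = 1.343 × 0.4852 = 0.6516 mg/L

0.65 mg/L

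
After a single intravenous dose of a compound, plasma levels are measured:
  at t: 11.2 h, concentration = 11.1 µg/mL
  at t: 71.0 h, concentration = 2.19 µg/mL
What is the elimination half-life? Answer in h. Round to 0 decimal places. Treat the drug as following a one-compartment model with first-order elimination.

k = ln(C₁/C₂) / (t₂ − t₁) = ln(11.1/2.19) / (71.0 − 11.2)
  = 1.623 / 59.80 = 0.02714 h⁻¹
t½ = ln2 / k = 0.693147 / 0.02714 = 25.54 h

26 h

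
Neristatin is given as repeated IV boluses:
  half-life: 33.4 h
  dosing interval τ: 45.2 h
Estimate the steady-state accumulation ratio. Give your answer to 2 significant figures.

k = ln2 / t½ = 0.693147 / 33.4 = 0.02075 h⁻¹
e^(−kτ) = e^(−0.02075 × 45.2) = 0.3914
Accumulation ratio R = 1 / (1 − e^(−kτ)) = 1 / (1 − 0.3914) = 1.643

1.6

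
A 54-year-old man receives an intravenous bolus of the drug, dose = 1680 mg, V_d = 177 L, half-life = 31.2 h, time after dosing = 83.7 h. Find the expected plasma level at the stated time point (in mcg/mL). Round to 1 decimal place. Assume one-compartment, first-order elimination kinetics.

C₀ = Dose / Vd = 1680 / 177 = 9.492 mg/L
k = ln2 / t½ = 0.693147 / 31.2 = 0.02222 h⁻¹
C = C₀ · e^(−k·t) = 9.492 × e^(−0.02222 × 83.7)
  = 9.492 × 0.1557 = 1.478 mg/L
(1.478 mg/L = 1.478 mcg/mL)

1.5 mcg/mL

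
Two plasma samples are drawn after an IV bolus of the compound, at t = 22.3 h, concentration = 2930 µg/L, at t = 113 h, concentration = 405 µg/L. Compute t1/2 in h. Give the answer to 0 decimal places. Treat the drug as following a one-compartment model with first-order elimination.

k = ln(C₁/C₂) / (t₂ − t₁) = ln(2930/405) / (113 − 22.3)
  = 1.979 / 90.70 = 0.02182 h⁻¹
t½ = ln2 / k = 0.693147 / 0.02182 = 31.77 h

32 h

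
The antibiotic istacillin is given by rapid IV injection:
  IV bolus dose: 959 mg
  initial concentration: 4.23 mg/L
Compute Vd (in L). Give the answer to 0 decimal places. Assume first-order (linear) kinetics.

Vd = Dose / C₀ = 959.0 / 4.23 = 226.7 L

227 L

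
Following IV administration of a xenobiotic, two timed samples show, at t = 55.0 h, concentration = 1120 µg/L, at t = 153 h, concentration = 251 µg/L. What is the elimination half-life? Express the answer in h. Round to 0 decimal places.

k = ln(C₁/C₂) / (t₂ − t₁) = ln(1120/251) / (153 − 55.0)
  = 1.496 / 98.00 = 0.01527 h⁻¹
t½ = ln2 / k = 0.693147 / 0.01527 = 45.39 h

45 h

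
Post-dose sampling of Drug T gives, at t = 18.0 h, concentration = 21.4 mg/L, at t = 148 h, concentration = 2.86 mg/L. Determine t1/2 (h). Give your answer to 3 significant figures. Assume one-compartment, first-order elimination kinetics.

k = ln(C₁/C₂) / (t₂ − t₁) = ln(21.4/2.86) / (148 − 18.0)
  = 2.013 / 130.0 = 0.01548 h⁻¹
t½ = ln2 / k = 0.693147 / 0.01548 = 44.78 h

44.8 h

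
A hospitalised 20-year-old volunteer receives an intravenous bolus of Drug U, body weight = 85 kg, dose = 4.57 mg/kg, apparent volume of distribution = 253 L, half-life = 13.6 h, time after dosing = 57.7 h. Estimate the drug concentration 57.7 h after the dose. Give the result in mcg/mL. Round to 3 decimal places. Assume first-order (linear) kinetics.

0.081 mcg/mL

Total dose = 4.57 × 85 = 388.5 mg
C₀ = Dose / Vd = 388.5 / 253 = 1.536 mg/L
k = ln2 / t½ = 0.693147 / 13.6 = 0.05097 h⁻¹
C = C₀ · e^(−k·t) = 1.536 × e^(−0.05097 × 57.7)
  = 1.536 × 0.05281 = 0.08112 mg/L
(0.08112 mg/L = 0.08112 mcg/mL)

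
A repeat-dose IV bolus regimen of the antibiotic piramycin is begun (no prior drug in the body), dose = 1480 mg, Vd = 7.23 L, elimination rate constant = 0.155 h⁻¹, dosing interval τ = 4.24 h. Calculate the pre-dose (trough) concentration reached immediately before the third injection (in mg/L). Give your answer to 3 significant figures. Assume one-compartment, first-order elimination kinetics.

C₀ per dose = Dose / Vd = 1480 / 7.23 = 204.7 mg/L
Fraction remaining after one interval: r = e^(−kτ) = e^(−0.1550 × 4.24) = 0.5183
Before dose 3, 2 doses have been given (aged 1τ, 2τ).
C_trough = C₀ × (r + r²) = 204.7 × (0.5183 + 0.2686) = 161.1 mg/L

161 mg/L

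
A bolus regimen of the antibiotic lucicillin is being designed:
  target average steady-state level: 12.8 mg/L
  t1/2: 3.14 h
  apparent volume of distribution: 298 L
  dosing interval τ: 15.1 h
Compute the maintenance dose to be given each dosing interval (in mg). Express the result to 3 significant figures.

12700 mg

k = ln2 / t½ = 0.693147 / 3.14 = 0.2207 h⁻¹
CL = k × Vd = 0.2207 × 298 = 65.77 L/h
At steady state, Dose/τ = Css × CL.
Dose = Css × CL × τ = 12.8 × 65.77 × 15.1 = 12710 mg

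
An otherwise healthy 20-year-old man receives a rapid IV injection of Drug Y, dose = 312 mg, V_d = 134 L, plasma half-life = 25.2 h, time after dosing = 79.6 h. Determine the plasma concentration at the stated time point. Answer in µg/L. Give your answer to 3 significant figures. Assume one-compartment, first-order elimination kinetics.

261 µg/L

C₀ = Dose / Vd = 312.0 / 134 = 2.328 mg/L
k = ln2 / t½ = 0.693147 / 25.2 = 0.02751 h⁻¹
C = C₀ · e^(−k·t) = 2.328 × e^(−0.02751 × 79.6)
  = 2.328 × 0.1119 = 0.2605 mg/L
Convert: 0.2605 mg/L × 1000 = 260.5 µg/L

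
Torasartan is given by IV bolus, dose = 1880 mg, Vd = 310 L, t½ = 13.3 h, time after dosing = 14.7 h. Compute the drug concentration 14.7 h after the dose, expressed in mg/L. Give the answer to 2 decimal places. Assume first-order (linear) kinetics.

C₀ = Dose / Vd = 1880 / 310 = 6.065 mg/L
k = ln2 / t½ = 0.693147 / 13.3 = 0.05212 h⁻¹
C = C₀ · e^(−k·t) = 6.065 × e^(−0.05212 × 14.7)
  = 6.065 × 0.4648 = 2.819 mg/L

2.82 mg/L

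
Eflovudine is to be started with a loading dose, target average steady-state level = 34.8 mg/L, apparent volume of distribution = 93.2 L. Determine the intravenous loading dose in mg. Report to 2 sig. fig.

LD = Css × Vd = 34.8 × 93.2 = 3243 mg

3200 mg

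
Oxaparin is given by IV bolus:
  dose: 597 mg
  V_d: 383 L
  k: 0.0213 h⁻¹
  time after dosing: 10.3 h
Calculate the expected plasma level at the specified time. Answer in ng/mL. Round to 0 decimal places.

1252 ng/mL

C₀ = Dose / Vd = 597.0 / 383 = 1.559 mg/L
C = C₀ · e^(−k·t) = 1.559 × e^(−0.02130 × 10.3)
  = 1.559 × 0.8030 = 1.252 mg/L
Convert: 1.252 mg/L × 1000 = 1252 ng/mL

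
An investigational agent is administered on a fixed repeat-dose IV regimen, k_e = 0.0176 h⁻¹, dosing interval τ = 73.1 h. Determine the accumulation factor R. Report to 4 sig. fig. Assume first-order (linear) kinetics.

1.382

e^(−kτ) = e^(−0.01760 × 73.1) = 0.2762
Accumulation ratio R = 1 / (1 − e^(−kτ)) = 1 / (1 − 0.2762) = 1.382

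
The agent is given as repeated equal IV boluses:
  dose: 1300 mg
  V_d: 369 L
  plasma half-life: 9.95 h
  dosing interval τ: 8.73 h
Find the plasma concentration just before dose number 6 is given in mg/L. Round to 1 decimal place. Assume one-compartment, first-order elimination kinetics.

C₀ per dose = Dose / Vd = 1300 / 369 = 3.523 mg/L
k = ln2 / t½ = 0.693147 / 9.95 = 0.06966 h⁻¹
Fraction remaining after one interval: r = e^(−kτ) = e^(−0.06966 × 8.73) = 0.5444
Before dose 6, 5 doses have been given (aged 1τ, 2τ, 3τ, 4τ, 5τ).
C_trough = C₀ × (r + r² + … + r^5) = C₀ × r(1−r^5)/(1−r)
        = 3.523 × 0.5444 × (1 − 0.04782) / (1 − 0.5444) = 4.008 mg/L

4.0 mg/L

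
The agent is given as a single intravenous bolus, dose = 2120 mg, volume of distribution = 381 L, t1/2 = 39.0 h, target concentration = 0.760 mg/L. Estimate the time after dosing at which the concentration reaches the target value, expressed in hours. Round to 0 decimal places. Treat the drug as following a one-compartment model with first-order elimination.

112 h

C₀ = Dose / Vd = 2120 / 381 = 5.564 mg/L
k = ln2 / t½ = 0.693147 / 39.0 = 0.01777 h⁻¹
t = ln(C₀ / C) / k = ln(5.564 / 0.760) / 0.01777
  = ln(7.321) / 0.01777 = 1.991 / 0.01777 = 112.0 h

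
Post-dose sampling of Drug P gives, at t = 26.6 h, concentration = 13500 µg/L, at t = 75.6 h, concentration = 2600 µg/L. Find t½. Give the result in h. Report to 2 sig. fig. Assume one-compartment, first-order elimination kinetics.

k = ln(C₁/C₂) / (t₂ − t₁) = ln(13500/2600) / (75.6 − 26.6)
  = 1.647 / 49.00 = 0.03361 h⁻¹
t½ = ln2 / k = 0.693147 / 0.03361 = 20.62 h

21 h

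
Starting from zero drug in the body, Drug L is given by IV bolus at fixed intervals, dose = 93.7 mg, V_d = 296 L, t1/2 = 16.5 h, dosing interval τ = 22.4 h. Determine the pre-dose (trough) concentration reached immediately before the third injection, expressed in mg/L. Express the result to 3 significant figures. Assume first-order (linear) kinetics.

0.172 mg/L

C₀ per dose = Dose / Vd = 93.7 / 296 = 0.3166 mg/L
k = ln2 / t½ = 0.693147 / 16.5 = 0.04201 h⁻¹
Fraction remaining after one interval: r = e^(−kτ) = e^(−0.04201 × 22.4) = 0.3902
Before dose 3, 2 doses have been given (aged 1τ, 2τ).
C_trough = C₀ × (r + r²) = 0.3166 × (0.3902 + 0.1523) = 0.1718 mg/L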